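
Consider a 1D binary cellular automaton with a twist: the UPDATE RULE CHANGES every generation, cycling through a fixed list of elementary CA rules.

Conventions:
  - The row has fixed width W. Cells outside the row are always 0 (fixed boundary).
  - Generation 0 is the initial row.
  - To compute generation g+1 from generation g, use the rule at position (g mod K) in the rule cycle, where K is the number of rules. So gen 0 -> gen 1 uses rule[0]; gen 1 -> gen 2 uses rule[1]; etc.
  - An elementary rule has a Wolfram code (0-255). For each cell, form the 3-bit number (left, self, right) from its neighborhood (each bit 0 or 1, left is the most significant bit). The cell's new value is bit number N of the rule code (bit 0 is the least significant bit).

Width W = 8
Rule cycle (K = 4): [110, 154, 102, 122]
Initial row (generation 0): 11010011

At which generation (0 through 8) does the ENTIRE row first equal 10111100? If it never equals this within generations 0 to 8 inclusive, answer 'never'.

Gen 0: 11010011
Gen 1 (rule 110): 11110111
Gen 2 (rule 154): 11100110
Gen 3 (rule 102): 00101010
Gen 4 (rule 122): 01010101
Gen 5 (rule 110): 11111111
Gen 6 (rule 154): 11111110
Gen 7 (rule 102): 00000010
Gen 8 (rule 122): 00000101

Answer: never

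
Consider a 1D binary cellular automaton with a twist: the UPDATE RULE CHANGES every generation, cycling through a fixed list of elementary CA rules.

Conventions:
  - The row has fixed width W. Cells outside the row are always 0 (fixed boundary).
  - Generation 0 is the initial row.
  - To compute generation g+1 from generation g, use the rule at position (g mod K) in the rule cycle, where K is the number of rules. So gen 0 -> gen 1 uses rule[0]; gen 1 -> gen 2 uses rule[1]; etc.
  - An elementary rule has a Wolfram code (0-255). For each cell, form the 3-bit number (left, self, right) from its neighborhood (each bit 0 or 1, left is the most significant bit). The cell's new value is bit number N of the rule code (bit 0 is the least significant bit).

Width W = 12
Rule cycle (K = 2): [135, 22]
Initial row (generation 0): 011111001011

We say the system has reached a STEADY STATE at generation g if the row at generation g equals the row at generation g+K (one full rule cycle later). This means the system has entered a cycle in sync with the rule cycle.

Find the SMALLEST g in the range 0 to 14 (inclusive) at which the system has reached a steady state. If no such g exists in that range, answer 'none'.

Gen 0: 011111001011
Gen 1 (rule 135): 101110011000
Gen 2 (rule 22): 100001100100
Gen 3 (rule 135): 101110001101
Gen 4 (rule 22): 100001010001
Gen 5 (rule 135): 101111010111
Gen 6 (rule 22): 100000010000
Gen 7 (rule 135): 101111110111
Gen 8 (rule 22): 100000000000
Gen 9 (rule 135): 101111111111
Gen 10 (rule 22): 100000000000
Gen 11 (rule 135): 101111111111
Gen 12 (rule 22): 100000000000
Gen 13 (rule 135): 101111111111
Gen 14 (rule 22): 100000000000
Gen 15 (rule 135): 101111111111
Gen 16 (rule 22): 100000000000

Answer: 8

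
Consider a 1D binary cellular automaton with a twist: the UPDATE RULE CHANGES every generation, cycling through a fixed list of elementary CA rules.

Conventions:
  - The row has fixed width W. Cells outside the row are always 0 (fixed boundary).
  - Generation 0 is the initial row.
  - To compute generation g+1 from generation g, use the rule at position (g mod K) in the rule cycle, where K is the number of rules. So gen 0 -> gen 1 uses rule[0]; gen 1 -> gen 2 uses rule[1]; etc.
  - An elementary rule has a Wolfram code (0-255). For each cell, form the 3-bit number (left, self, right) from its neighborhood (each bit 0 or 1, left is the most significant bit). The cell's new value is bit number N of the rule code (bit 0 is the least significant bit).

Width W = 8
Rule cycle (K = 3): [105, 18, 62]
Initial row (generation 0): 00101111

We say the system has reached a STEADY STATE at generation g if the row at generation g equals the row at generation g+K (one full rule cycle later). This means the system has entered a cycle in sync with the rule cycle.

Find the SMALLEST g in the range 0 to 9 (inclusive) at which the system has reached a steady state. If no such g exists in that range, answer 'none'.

Gen 0: 00101111
Gen 1 (rule 105): 10011001
Gen 2 (rule 18): 01100110
Gen 3 (rule 62): 11011101
Gen 4 (rule 105): 11110110
Gen 5 (rule 18): 00000001
Gen 6 (rule 62): 00000011
Gen 7 (rule 105): 11111011
Gen 8 (rule 18): 00000000
Gen 9 (rule 62): 00000000
Gen 10 (rule 105): 11111111
Gen 11 (rule 18): 00000000
Gen 12 (rule 62): 00000000

Answer: 8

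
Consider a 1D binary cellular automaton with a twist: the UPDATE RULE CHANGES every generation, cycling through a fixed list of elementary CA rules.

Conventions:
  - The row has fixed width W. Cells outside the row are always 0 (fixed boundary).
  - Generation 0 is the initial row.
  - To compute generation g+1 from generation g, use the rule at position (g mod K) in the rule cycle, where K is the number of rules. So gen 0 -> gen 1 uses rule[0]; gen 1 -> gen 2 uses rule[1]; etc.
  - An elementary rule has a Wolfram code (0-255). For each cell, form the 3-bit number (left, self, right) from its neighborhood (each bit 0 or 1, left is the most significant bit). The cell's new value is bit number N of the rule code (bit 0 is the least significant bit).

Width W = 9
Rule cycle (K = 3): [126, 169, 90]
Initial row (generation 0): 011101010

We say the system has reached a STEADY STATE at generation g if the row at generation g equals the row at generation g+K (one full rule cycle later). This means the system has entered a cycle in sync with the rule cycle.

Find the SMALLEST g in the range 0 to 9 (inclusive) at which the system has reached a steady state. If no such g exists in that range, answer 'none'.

Gen 0: 011101010
Gen 1 (rule 126): 110111111
Gen 2 (rule 169): 101111110
Gen 3 (rule 90): 001000011
Gen 4 (rule 126): 011100111
Gen 5 (rule 169): 011000110
Gen 6 (rule 90): 111101111
Gen 7 (rule 126): 100111001
Gen 8 (rule 169): 000110000
Gen 9 (rule 90): 001111000
Gen 10 (rule 126): 011001100
Gen 11 (rule 169): 010001001
Gen 12 (rule 90): 101010110

Answer: none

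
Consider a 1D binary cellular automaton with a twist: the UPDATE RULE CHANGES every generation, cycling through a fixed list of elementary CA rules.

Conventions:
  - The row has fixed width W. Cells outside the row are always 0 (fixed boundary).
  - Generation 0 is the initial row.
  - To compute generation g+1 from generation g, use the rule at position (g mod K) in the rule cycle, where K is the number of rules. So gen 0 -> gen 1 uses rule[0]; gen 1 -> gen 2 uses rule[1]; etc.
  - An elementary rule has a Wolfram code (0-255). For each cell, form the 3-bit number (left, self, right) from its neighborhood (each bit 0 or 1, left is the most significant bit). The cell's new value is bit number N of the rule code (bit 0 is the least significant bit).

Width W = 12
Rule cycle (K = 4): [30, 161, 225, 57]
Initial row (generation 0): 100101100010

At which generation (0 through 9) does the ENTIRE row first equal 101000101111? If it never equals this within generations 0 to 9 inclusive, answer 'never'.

Gen 0: 100101100010
Gen 1 (rule 30): 111101010111
Gen 2 (rule 161): 011010101010
Gen 3 (rule 225): 001101010100
Gen 4 (rule 57): 101010101011
Gen 5 (rule 30): 101010101010
Gen 6 (rule 161): 010101010100
Gen 7 (rule 225): 001010101001
Gen 8 (rule 57): 100101010100
Gen 9 (rule 30): 111101010110

Answer: never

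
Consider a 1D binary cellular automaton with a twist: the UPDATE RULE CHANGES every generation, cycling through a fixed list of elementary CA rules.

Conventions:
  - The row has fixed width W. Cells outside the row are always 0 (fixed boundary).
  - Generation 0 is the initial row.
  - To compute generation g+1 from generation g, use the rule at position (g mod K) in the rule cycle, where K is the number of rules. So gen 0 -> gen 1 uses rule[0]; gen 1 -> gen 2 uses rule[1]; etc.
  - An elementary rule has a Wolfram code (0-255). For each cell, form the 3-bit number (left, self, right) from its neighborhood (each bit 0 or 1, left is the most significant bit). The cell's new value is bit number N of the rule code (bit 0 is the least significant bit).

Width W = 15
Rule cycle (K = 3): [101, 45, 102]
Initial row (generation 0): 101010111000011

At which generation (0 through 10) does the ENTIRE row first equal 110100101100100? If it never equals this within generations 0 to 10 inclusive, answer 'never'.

Gen 0: 101010111000011
Gen 1 (rule 101): 111111001011001
Gen 2 (rule 45): 100000001110001
Gen 3 (rule 102): 100000010010011
Gen 4 (rule 101): 101111010010001
Gen 5 (rule 45): 111000110010101
Gen 6 (rule 102): 001001010111111
Gen 7 (rule 101): 101001111000001
Gen 8 (rule 45): 111001000011101
Gen 9 (rule 102): 001011000100111
Gen 10 (rule 101): 101101010100001

Answer: never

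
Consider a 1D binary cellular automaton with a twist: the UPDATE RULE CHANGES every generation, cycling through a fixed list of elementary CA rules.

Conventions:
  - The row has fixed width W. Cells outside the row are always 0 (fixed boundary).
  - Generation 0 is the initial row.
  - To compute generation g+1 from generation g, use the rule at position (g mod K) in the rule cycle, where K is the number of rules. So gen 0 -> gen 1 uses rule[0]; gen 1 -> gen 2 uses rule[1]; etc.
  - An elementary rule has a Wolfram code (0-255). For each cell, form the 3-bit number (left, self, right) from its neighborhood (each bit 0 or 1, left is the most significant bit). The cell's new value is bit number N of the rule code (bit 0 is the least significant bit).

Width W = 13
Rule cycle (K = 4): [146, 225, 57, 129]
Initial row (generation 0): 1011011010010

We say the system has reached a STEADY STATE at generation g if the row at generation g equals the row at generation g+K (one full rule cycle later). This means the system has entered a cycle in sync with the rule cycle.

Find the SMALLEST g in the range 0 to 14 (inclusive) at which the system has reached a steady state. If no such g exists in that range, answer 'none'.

Gen 0: 1011011010010
Gen 1 (rule 146): 0000000001101
Gen 2 (rule 225): 1111111100110
Gen 3 (rule 57): 1000000010101
Gen 4 (rule 129): 0011111000000
Gen 5 (rule 146): 0101110100000
Gen 6 (rule 225): 0010111001111
Gen 7 (rule 57): 1001100101000
Gen 8 (rule 129): 0000000000011
Gen 9 (rule 146): 0000000000100
Gen 10 (rule 225): 1111111110001
Gen 11 (rule 57): 1000000001100
Gen 12 (rule 129): 0011111100001
Gen 13 (rule 146): 0101111010010
Gen 14 (rule 225): 0010111100000
Gen 15 (rule 57): 1001100011111
Gen 16 (rule 129): 0000001001110
Gen 17 (rule 146): 0000010110101
Gen 18 (rule 225): 1111001011010

Answer: none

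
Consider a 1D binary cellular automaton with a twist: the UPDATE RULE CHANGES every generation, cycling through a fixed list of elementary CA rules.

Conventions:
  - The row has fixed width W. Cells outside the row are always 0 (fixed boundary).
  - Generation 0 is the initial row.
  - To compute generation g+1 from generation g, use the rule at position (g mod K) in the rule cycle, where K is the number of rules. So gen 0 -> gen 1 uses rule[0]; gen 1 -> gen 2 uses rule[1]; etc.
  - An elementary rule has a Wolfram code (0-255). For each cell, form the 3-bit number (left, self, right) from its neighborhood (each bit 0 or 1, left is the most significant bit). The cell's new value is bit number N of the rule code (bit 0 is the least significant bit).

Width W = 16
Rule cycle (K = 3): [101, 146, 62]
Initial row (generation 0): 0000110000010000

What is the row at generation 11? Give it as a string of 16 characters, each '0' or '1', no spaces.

Gen 0: 0000110000010000
Gen 1 (rule 101): 1110010111010111
Gen 2 (rule 146): 0101100010000010
Gen 3 (rule 62): 1111010111000111
Gen 4 (rule 101): 0001111001010001
Gen 5 (rule 146): 0010110110001010
Gen 6 (rule 62): 0111101101011111
Gen 7 (rule 101): 0000110111100001
Gen 8 (rule 146): 0001000011010010
Gen 9 (rule 62): 0011100110111111
Gen 10 (rule 101): 1000100011000001
Gen 11 (rule 146): 0101010100100010

Answer: 0101010100100010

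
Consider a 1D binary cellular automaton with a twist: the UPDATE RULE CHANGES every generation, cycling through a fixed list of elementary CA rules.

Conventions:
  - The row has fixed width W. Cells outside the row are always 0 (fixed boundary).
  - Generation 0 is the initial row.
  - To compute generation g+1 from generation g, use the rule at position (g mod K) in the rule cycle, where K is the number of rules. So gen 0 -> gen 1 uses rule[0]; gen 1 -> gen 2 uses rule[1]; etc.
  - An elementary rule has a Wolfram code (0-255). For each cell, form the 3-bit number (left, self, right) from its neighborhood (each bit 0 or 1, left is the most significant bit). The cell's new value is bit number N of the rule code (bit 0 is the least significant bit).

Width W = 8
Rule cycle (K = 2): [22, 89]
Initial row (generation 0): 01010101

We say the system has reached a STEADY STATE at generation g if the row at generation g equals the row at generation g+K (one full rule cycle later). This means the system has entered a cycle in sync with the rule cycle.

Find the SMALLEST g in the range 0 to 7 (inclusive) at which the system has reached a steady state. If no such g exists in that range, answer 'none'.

Gen 0: 01010101
Gen 1 (rule 22): 11010101
Gen 2 (rule 89): 11000000
Gen 3 (rule 22): 00100000
Gen 4 (rule 89): 10011111
Gen 5 (rule 22): 11100000
Gen 6 (rule 89): 10111111
Gen 7 (rule 22): 10000000
Gen 8 (rule 89): 01111111
Gen 9 (rule 22): 10000000

Answer: 7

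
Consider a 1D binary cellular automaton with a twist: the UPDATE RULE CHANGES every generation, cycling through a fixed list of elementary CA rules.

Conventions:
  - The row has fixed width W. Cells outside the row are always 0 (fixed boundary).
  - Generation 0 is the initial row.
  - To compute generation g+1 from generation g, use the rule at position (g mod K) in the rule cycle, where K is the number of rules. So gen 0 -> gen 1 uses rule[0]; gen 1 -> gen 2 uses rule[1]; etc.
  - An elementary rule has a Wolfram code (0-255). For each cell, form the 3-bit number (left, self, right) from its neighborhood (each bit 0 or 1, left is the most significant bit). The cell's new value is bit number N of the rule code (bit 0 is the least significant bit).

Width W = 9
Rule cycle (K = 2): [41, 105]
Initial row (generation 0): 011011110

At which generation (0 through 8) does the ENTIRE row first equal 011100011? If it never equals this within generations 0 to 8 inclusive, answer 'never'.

Answer: never

Derivation:
Gen 0: 011011110
Gen 1 (rule 41): 010110000
Gen 2 (rule 105): 001110111
Gen 3 (rule 41): 101001100
Gen 4 (rule 105): 010001101
Gen 5 (rule 41): 000101010
Gen 6 (rule 105): 110010100
Gen 7 (rule 41): 100001001
Gen 8 (rule 105): 001100000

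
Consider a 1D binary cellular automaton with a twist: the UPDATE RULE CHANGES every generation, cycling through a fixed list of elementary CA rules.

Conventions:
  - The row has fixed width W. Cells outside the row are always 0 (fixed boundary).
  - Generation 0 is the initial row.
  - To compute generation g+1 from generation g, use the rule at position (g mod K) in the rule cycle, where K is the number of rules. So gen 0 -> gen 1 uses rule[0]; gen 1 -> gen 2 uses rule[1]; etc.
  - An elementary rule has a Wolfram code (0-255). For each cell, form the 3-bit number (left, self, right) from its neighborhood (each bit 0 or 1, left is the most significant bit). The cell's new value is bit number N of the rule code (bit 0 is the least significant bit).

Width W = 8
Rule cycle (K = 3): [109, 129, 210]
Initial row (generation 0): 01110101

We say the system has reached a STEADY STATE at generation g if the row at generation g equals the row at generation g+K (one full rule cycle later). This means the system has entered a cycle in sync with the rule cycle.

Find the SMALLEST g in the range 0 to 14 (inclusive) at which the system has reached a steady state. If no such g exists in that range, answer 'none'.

Gen 0: 01110101
Gen 1 (rule 109): 01011111
Gen 2 (rule 129): 00001110
Gen 3 (rule 210): 00010111
Gen 4 (rule 109): 11011101
Gen 5 (rule 129): 00001000
Gen 6 (rule 210): 00010100
Gen 7 (rule 109): 11011101
Gen 8 (rule 129): 00001000
Gen 9 (rule 210): 00010100
Gen 10 (rule 109): 11011101
Gen 11 (rule 129): 00001000
Gen 12 (rule 210): 00010100
Gen 13 (rule 109): 11011101
Gen 14 (rule 129): 00001000
Gen 15 (rule 210): 00010100
Gen 16 (rule 109): 11011101
Gen 17 (rule 129): 00001000

Answer: 4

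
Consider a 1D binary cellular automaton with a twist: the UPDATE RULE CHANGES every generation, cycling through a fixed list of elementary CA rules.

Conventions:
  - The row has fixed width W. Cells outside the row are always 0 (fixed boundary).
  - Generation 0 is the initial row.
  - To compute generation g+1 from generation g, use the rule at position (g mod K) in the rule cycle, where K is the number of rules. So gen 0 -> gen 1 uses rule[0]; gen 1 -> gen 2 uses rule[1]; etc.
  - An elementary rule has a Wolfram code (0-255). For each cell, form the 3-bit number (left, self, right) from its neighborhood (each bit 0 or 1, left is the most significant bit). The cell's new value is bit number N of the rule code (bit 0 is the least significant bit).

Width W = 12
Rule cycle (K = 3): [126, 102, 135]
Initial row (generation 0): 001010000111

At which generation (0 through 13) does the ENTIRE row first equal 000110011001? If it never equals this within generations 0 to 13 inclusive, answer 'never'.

Gen 0: 001010000111
Gen 1 (rule 126): 011111001101
Gen 2 (rule 102): 100001010111
Gen 3 (rule 135): 101111010010
Gen 4 (rule 126): 111001111111
Gen 5 (rule 102): 001010000001
Gen 6 (rule 135): 111010111111
Gen 7 (rule 126): 101111100001
Gen 8 (rule 102): 110000100011
Gen 9 (rule 135): 000111101100
Gen 10 (rule 126): 001100111110
Gen 11 (rule 102): 010101000010
Gen 12 (rule 135): 110101011110
Gen 13 (rule 126): 111111110011

Answer: never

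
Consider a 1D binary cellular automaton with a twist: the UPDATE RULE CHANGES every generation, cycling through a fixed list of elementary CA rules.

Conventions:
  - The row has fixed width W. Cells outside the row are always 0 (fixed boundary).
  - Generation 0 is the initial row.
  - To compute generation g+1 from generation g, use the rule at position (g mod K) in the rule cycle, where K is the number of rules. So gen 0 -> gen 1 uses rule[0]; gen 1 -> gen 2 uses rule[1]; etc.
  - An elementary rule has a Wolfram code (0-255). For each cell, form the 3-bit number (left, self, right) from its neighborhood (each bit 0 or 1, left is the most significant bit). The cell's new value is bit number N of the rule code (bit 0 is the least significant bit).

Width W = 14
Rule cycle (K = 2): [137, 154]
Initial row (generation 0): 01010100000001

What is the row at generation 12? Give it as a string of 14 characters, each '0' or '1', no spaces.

Answer: 11111010001110

Derivation:
Gen 0: 01010100000001
Gen 1 (rule 137): 00000001111100
Gen 2 (rule 154): 00000011111010
Gen 3 (rule 137): 11111011110000
Gen 4 (rule 154): 11110011101000
Gen 5 (rule 137): 11100011000011
Gen 6 (rule 154): 11010110100110
Gen 7 (rule 137): 10000100000100
Gen 8 (rule 154): 01001010001010
Gen 9 (rule 137): 00000000100000
Gen 10 (rule 154): 00000001010000
Gen 11 (rule 137): 11111100000111
Gen 12 (rule 154): 11111010001110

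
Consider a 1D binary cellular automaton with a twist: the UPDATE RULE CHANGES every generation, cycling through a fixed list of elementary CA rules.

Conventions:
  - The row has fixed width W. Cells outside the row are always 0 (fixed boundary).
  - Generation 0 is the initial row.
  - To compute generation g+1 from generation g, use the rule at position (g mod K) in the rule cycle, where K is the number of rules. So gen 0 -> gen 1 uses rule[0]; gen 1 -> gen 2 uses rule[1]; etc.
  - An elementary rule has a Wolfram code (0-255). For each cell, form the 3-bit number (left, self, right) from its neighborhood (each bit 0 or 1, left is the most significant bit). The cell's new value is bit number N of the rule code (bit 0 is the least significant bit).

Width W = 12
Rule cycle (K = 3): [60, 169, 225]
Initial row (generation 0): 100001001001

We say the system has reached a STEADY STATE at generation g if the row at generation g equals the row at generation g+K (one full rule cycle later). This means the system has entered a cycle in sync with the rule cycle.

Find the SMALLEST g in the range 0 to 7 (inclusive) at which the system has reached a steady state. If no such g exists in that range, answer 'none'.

Answer: none

Derivation:
Gen 0: 100001001001
Gen 1 (rule 60): 110001101101
Gen 2 (rule 169): 100101011010
Gen 3 (rule 225): 000010101100
Gen 4 (rule 60): 000011111010
Gen 5 (rule 169): 111011110100
Gen 6 (rule 225): 011101111001
Gen 7 (rule 60): 010011000101
Gen 8 (rule 169): 000010010010
Gen 9 (rule 225): 111000000000
Gen 10 (rule 60): 100100000000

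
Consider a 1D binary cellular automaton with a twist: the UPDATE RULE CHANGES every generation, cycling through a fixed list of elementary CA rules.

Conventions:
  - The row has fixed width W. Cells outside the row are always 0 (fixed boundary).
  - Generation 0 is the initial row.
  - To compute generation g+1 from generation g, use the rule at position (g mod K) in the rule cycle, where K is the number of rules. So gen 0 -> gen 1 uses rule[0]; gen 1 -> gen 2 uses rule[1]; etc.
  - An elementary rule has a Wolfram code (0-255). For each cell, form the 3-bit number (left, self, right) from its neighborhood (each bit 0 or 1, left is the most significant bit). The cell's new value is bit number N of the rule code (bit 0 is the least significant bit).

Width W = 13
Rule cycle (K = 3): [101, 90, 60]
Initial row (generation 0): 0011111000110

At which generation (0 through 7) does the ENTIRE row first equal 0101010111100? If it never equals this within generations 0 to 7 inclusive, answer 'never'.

Gen 0: 0011111000110
Gen 1 (rule 101): 1000001010010
Gen 2 (rule 90): 0100010001101
Gen 3 (rule 60): 0110011001011
Gen 4 (rule 101): 0010001001101
Gen 5 (rule 90): 0101010111100
Gen 6 (rule 60): 0111111100010
Gen 7 (rule 101): 0000000101010

Answer: 5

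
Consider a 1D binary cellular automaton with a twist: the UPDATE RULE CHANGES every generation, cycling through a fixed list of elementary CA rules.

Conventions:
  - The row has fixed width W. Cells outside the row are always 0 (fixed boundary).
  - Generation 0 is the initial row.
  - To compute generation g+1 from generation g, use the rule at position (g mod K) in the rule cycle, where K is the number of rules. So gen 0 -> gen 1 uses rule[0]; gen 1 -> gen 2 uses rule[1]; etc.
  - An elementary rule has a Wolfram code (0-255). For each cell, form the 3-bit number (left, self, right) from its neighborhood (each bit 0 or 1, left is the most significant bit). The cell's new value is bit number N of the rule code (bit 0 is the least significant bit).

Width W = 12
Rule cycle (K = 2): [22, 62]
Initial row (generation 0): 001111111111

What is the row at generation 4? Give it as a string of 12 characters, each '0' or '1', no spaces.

Gen 0: 001111111111
Gen 1 (rule 22): 010000000000
Gen 2 (rule 62): 111000000000
Gen 3 (rule 22): 000100000000
Gen 4 (rule 62): 001110000000

Answer: 001110000000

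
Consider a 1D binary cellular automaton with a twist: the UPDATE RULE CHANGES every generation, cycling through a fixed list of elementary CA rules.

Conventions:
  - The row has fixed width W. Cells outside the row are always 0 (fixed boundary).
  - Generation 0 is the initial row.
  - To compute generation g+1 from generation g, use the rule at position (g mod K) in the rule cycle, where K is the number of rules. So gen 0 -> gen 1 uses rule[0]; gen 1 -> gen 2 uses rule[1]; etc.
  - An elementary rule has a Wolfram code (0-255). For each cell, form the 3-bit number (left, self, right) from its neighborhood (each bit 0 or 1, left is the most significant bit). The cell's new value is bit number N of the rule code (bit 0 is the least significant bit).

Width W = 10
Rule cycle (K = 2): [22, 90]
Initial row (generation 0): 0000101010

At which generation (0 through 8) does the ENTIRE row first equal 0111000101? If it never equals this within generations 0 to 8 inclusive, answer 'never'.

Gen 0: 0000101010
Gen 1 (rule 22): 0001101011
Gen 2 (rule 90): 0011100011
Gen 3 (rule 22): 0100010100
Gen 4 (rule 90): 1010100010
Gen 5 (rule 22): 1010110111
Gen 6 (rule 90): 0000110101
Gen 7 (rule 22): 0001000101
Gen 8 (rule 90): 0010101000

Answer: never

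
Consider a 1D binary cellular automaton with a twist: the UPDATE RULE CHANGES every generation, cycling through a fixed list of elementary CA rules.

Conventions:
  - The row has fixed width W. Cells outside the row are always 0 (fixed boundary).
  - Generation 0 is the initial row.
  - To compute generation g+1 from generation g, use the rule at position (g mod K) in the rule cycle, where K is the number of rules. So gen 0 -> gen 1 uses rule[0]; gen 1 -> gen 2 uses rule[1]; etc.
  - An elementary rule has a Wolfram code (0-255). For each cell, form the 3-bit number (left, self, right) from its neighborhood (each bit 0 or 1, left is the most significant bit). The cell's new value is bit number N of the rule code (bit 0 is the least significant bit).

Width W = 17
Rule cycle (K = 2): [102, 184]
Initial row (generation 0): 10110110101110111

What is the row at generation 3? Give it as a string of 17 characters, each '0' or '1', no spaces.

Answer: 11011000111111100

Derivation:
Gen 0: 10110110101110111
Gen 1 (rule 102): 11011011110011001
Gen 2 (rule 184): 10110111101010100
Gen 3 (rule 102): 11011000111111100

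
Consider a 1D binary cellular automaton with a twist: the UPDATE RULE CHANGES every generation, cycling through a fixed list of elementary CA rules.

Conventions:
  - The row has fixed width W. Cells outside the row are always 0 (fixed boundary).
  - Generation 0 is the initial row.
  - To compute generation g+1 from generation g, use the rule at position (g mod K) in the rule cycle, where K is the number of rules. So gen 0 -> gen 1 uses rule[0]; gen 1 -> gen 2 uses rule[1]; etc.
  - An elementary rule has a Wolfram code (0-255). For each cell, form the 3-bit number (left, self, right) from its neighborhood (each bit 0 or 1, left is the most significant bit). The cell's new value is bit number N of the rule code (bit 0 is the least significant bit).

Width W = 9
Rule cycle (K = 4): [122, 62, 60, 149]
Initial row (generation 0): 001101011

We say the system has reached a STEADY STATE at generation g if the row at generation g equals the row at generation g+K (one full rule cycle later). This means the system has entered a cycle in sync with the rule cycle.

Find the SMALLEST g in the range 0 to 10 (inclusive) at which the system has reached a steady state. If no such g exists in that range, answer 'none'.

Answer: 1

Derivation:
Gen 0: 001101011
Gen 1 (rule 122): 011110111
Gen 2 (rule 62): 110001100
Gen 3 (rule 60): 101001010
Gen 4 (rule 149): 101101011
Gen 5 (rule 122): 011110111
Gen 6 (rule 62): 110001100
Gen 7 (rule 60): 101001010
Gen 8 (rule 149): 101101011
Gen 9 (rule 122): 011110111
Gen 10 (rule 62): 110001100
Gen 11 (rule 60): 101001010
Gen 12 (rule 149): 101101011
Gen 13 (rule 122): 011110111
Gen 14 (rule 62): 110001100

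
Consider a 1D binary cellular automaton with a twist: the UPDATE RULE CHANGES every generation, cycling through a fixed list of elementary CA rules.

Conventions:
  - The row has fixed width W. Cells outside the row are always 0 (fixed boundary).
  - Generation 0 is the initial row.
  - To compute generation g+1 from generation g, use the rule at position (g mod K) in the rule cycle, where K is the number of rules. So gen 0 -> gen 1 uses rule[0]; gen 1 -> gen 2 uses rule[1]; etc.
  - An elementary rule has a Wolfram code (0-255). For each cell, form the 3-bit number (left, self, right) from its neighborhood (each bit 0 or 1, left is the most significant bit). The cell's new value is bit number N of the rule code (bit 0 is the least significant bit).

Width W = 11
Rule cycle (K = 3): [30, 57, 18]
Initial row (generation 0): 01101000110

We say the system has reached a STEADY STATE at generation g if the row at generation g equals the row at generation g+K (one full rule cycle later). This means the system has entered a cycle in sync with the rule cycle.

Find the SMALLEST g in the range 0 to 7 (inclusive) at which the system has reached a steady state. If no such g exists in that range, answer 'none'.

Answer: 3

Derivation:
Gen 0: 01101000110
Gen 1 (rule 30): 11001101101
Gen 2 (rule 57): 10101011010
Gen 3 (rule 18): 00000000001
Gen 4 (rule 30): 00000000011
Gen 5 (rule 57): 11111111010
Gen 6 (rule 18): 00000000001
Gen 7 (rule 30): 00000000011
Gen 8 (rule 57): 11111111010
Gen 9 (rule 18): 00000000001
Gen 10 (rule 30): 00000000011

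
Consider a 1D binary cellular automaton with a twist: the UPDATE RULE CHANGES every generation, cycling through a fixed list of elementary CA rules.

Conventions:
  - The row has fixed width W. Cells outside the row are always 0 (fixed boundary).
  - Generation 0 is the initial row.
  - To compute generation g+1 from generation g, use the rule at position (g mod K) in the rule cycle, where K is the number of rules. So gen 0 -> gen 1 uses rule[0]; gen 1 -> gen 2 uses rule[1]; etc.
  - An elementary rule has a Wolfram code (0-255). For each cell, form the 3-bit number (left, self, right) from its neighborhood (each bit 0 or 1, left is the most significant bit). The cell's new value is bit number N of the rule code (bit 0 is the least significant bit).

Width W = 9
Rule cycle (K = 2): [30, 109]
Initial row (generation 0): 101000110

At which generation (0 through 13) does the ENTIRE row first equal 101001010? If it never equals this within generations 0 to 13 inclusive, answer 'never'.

Gen 0: 101000110
Gen 1 (rule 30): 101101101
Gen 2 (rule 109): 111111111
Gen 3 (rule 30): 100000000
Gen 4 (rule 109): 101111111
Gen 5 (rule 30): 101000000
Gen 6 (rule 109): 111011111
Gen 7 (rule 30): 100010000
Gen 8 (rule 109): 101010111
Gen 9 (rule 30): 101010100
Gen 10 (rule 109): 111111101
Gen 11 (rule 30): 100000001
Gen 12 (rule 109): 101111101
Gen 13 (rule 30): 101000001

Answer: never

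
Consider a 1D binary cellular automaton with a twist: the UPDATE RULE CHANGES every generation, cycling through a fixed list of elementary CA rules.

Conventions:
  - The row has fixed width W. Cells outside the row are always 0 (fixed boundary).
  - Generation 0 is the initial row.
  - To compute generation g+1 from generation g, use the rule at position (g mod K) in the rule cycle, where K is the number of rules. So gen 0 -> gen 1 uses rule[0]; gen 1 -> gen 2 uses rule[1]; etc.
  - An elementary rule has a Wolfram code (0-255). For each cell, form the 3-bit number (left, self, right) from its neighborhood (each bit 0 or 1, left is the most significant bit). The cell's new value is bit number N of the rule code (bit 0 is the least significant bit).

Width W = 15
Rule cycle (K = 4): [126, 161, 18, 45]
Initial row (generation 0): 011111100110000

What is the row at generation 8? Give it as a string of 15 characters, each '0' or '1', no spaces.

Gen 0: 011111100110000
Gen 1 (rule 126): 110000111111000
Gen 2 (rule 161): 000110011110011
Gen 3 (rule 18): 001001100001100
Gen 4 (rule 45): 101001001101001
Gen 5 (rule 126): 111111111111111
Gen 6 (rule 161): 011111111111110
Gen 7 (rule 18): 100000000000001
Gen 8 (rule 45): 101111111111101

Answer: 101111111111101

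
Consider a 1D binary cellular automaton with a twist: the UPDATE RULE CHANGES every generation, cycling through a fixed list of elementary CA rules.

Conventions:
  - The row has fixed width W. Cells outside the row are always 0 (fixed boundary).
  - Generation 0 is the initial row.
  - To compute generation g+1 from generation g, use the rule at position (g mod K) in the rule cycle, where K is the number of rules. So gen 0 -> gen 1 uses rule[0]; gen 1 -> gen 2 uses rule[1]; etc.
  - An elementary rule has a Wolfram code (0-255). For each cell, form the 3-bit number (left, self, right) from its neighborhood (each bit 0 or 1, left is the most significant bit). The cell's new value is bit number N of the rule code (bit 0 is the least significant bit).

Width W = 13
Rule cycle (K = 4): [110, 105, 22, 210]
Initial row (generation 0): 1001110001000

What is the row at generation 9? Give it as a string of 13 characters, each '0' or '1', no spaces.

Gen 0: 1001110001000
Gen 1 (rule 110): 1011010011000
Gen 2 (rule 105): 0111100011011
Gen 3 (rule 22): 1000010100000
Gen 4 (rule 210): 0100100010000
Gen 5 (rule 110): 1101100110000
Gen 6 (rule 105): 1111100110111
Gen 7 (rule 22): 0000011000000
Gen 8 (rule 210): 0000101100000
Gen 9 (rule 110): 0001111100000

Answer: 0001111100000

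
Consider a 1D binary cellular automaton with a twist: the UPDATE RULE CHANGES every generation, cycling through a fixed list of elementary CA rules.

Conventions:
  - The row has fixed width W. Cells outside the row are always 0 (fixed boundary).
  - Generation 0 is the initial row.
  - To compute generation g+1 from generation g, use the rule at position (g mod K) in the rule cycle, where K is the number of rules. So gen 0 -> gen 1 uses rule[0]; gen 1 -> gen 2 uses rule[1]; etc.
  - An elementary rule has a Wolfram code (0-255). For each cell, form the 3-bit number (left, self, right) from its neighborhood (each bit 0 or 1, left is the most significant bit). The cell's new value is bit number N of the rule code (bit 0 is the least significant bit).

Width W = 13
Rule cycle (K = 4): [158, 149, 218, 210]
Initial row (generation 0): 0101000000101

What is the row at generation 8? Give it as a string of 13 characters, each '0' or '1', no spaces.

Gen 0: 0101000000101
Gen 1 (rule 158): 1101100001101
Gen 2 (rule 149): 0000011100001
Gen 3 (rule 218): 0000111110010
Gen 4 (rule 210): 0001011111101
Gen 5 (rule 158): 0011011111001
Gen 6 (rule 149): 1000001110101
Gen 7 (rule 218): 0100011110000
Gen 8 (rule 210): 1010101111000

Answer: 1010101111000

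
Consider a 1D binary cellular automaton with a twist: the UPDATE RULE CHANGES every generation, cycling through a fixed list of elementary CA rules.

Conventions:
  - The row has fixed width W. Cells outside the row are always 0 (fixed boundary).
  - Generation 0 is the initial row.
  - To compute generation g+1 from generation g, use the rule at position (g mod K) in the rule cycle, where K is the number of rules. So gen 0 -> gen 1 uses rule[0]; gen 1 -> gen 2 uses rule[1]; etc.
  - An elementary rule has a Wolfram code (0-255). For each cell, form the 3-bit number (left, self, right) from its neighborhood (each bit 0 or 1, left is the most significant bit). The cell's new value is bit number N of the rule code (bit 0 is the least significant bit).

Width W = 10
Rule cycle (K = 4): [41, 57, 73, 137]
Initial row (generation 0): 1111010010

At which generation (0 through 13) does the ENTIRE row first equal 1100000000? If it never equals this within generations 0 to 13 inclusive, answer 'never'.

Answer: 11

Derivation:
Gen 0: 1111010010
Gen 1 (rule 41): 1000100000
Gen 2 (rule 57): 0110011111
Gen 3 (rule 73): 0110010001
Gen 4 (rule 137): 0100000100
Gen 5 (rule 41): 0001110001
Gen 6 (rule 57): 1101001100
Gen 7 (rule 73): 1100001101
Gen 8 (rule 137): 1001101000
Gen 9 (rule 41): 0001010011
Gen 10 (rule 57): 1100101010
Gen 11 (rule 73): 1100000000
Gen 12 (rule 137): 1001111111
Gen 13 (rule 41): 0001000000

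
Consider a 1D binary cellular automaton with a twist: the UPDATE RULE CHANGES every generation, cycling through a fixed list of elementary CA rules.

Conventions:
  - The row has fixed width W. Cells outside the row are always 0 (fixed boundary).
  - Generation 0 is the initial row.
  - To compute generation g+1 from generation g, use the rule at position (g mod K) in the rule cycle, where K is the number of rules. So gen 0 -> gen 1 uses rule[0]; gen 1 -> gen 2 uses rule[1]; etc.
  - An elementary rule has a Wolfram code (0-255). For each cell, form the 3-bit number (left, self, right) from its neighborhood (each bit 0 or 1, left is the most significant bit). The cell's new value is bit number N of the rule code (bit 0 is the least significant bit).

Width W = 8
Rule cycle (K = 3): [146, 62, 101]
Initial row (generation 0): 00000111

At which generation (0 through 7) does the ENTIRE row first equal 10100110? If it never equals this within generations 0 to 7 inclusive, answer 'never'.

Gen 0: 00000111
Gen 1 (rule 146): 00001010
Gen 2 (rule 62): 00011111
Gen 3 (rule 101): 11000001
Gen 4 (rule 146): 00100010
Gen 5 (rule 62): 01110111
Gen 6 (rule 101): 00011001
Gen 7 (rule 146): 00100110

Answer: never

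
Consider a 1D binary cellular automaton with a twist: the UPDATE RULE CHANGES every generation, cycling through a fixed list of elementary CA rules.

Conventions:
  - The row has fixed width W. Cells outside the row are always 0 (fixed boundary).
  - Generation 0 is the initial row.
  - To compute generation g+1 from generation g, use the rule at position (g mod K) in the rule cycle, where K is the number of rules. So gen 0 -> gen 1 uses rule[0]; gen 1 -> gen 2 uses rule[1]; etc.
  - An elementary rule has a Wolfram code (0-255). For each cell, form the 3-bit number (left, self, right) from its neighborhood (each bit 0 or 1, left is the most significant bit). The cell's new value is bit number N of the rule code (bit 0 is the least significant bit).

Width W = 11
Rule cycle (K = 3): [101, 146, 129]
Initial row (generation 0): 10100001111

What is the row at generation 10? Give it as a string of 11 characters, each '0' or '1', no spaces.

Gen 0: 10100001111
Gen 1 (rule 101): 11101100001
Gen 2 (rule 146): 01000010010
Gen 3 (rule 129): 00011000000
Gen 4 (rule 101): 11001011111
Gen 5 (rule 146): 00110001110
Gen 6 (rule 129): 10000100100
Gen 7 (rule 101): 10110100101
Gen 8 (rule 146): 00000011000
Gen 9 (rule 129): 11111000011
Gen 10 (rule 101): 00001011001

Answer: 00001011001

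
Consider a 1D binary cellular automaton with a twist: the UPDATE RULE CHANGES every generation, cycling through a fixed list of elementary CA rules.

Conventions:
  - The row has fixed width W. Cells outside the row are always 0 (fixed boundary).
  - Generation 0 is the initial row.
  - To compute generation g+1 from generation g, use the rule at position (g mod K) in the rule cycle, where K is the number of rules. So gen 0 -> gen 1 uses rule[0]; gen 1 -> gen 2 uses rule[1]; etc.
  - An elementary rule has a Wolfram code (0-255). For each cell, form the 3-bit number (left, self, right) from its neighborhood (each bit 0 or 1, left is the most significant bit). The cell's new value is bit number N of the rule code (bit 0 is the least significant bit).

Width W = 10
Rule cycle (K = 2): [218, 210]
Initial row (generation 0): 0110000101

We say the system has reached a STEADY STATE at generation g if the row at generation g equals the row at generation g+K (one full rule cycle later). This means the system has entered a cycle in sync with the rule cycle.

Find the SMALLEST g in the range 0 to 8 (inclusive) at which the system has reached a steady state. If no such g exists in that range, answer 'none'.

Answer: 7

Derivation:
Gen 0: 0110000101
Gen 1 (rule 218): 1111001000
Gen 2 (rule 210): 0111110100
Gen 3 (rule 218): 1111110010
Gen 4 (rule 210): 0111111101
Gen 5 (rule 218): 1111111100
Gen 6 (rule 210): 0111111110
Gen 7 (rule 218): 1111111111
Gen 8 (rule 210): 0111111111
Gen 9 (rule 218): 1111111111
Gen 10 (rule 210): 0111111111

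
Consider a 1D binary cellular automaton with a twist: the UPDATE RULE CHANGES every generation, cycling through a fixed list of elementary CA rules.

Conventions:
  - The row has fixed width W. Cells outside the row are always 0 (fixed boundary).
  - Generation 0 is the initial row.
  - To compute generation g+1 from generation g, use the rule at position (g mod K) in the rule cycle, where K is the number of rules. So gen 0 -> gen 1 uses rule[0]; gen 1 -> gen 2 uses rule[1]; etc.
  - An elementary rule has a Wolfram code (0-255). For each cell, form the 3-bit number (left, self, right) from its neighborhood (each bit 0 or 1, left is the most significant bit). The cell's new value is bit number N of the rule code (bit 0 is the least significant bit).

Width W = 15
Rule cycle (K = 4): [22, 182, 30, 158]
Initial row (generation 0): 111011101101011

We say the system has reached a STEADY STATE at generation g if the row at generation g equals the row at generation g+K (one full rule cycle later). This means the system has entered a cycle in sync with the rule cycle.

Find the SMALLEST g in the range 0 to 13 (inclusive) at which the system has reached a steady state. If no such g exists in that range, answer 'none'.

Answer: 13

Derivation:
Gen 0: 111011101101011
Gen 1 (rule 22): 000000000001000
Gen 2 (rule 182): 000000000011100
Gen 3 (rule 30): 000000000110010
Gen 4 (rule 158): 000000001101111
Gen 5 (rule 22): 000000010000000
Gen 6 (rule 182): 000000111000000
Gen 7 (rule 30): 000001100100000
Gen 8 (rule 158): 000011011110000
Gen 9 (rule 22): 000100000001000
Gen 10 (rule 182): 001110000011100
Gen 11 (rule 30): 011001000110010
Gen 12 (rule 158): 110111101101111
Gen 13 (rule 22): 000000000000000
Gen 14 (rule 182): 000000000000000
Gen 15 (rule 30): 000000000000000
Gen 16 (rule 158): 000000000000000
Gen 17 (rule 22): 000000000000000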